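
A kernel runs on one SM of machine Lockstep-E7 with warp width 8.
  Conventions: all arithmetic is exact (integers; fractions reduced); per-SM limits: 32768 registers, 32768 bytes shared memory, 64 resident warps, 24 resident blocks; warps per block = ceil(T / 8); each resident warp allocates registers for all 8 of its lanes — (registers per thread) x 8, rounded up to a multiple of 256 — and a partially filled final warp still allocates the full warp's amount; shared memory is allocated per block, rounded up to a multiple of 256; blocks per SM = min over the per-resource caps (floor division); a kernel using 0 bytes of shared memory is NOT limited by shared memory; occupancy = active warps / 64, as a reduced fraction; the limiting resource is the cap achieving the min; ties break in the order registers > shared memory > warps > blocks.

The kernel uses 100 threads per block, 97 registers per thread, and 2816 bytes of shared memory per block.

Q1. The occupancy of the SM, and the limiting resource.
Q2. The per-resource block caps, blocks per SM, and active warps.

Answer: occupancy 13/32, limited by registers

registers: 2 blocks
shared memory: 11 blocks
warps: 4 blocks
blocks: 24 blocks

Answer: 2 blocks, 26 active warps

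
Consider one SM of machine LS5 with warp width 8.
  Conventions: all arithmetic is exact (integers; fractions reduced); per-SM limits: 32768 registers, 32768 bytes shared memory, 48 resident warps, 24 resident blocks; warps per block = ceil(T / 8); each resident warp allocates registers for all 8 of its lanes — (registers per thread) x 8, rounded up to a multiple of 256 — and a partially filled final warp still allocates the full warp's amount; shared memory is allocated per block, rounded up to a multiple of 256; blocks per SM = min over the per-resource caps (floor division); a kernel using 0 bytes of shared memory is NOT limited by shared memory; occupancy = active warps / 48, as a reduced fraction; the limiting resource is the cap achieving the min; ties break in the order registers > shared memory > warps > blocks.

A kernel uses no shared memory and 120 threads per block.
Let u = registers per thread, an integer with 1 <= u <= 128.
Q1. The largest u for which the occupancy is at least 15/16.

Answer: u = 64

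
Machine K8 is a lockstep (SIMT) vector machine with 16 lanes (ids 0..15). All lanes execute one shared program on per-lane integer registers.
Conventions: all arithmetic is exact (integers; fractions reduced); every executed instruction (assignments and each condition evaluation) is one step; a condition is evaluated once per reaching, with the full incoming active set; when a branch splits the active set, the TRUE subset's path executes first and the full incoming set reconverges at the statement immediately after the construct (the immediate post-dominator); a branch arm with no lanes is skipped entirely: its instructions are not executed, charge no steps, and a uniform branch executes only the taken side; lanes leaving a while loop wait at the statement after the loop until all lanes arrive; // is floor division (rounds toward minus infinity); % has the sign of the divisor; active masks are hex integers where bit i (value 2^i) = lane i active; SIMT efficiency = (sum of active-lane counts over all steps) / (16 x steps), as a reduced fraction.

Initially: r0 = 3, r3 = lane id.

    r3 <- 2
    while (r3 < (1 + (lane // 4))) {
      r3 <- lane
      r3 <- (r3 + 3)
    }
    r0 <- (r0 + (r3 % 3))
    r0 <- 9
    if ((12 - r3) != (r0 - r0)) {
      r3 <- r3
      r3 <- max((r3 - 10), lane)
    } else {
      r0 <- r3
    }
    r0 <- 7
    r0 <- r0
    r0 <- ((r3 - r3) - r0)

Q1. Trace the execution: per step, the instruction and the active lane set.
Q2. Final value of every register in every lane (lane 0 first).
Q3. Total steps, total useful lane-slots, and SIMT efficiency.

step 0: r3 <- 2                      0xffff
step 1: eval (r3 < (1 + (lane // 4))) 0xffff
step 2: r3 <- lane                   0xff00
step 3: r3 <- (r3 + 3)               0xff00
step 4: eval (r3 < (1 + (lane // 4))) 0xff00
step 5: r0 <- (r0 + (r3 % 3))        0xffff
step 6: r0 <- 9                      0xffff
step 7: eval ((12 - r3) != (r0 - r0)) 0xffff
step 8: r3 <- r3                     0xfdff
step 9: r3 <- max((r3 - 10), lane)   0xfdff
step 10: r0 <- r3                     0x0200
step 11: r0 <- 7                      0xffff
step 12: r0 <- r0                     0xffff
step 13: r0 <- ((r3 - r3) - r0)       0xffff

Answer: 14 steps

r0: -7,-7,-7,-7,-7,-7,-7,-7,-7,-7,-7,-7,-7,-7,-7,-7
r3: 0,1,2,3,4,5,6,7,8,12,10,11,12,13,14,15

steps = 14; useful = 183; efficiency = 183/224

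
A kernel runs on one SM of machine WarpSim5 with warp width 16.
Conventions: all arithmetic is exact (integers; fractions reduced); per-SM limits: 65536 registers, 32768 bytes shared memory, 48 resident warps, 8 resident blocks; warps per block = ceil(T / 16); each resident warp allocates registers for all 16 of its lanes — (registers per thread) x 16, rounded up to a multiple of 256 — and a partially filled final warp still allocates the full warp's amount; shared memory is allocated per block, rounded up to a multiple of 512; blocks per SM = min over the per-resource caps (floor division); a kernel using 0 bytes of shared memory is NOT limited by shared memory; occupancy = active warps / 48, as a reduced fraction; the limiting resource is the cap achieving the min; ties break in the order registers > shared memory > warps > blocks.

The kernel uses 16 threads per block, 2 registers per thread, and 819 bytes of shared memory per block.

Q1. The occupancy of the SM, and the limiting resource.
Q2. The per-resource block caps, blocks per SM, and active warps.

Answer: occupancy 1/6, limited by blocks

registers: 256 blocks
shared memory: 32 blocks
warps: 48 blocks
blocks: 8 blocks

Answer: 8 blocks, 8 active warps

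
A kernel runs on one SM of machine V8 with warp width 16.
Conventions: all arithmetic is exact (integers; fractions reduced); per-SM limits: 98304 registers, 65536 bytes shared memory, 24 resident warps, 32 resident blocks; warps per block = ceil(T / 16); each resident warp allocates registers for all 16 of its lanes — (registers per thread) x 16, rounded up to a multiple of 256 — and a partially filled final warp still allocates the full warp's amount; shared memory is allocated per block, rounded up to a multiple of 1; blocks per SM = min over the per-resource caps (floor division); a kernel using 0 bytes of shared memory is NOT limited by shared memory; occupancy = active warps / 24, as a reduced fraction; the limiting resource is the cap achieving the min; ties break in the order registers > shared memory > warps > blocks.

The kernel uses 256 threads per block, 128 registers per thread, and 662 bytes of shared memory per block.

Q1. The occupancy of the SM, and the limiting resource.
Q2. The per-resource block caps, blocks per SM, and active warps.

Answer: occupancy 2/3, limited by warps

registers: 3 blocks
shared memory: 98 blocks
warps: 1 block
blocks: 32 blocks

Answer: 1 block, 16 active warps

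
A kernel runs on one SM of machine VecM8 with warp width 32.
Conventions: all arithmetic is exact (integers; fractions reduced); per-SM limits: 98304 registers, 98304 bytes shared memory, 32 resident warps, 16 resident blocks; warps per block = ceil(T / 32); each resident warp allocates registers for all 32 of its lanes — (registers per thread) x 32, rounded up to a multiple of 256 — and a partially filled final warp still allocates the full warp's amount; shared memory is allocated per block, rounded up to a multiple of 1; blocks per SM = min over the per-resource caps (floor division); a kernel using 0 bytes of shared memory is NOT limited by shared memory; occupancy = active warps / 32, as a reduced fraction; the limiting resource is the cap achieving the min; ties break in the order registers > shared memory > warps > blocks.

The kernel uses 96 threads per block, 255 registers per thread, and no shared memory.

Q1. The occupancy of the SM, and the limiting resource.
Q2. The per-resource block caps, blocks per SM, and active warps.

Answer: occupancy 3/8, limited by registers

registers: 4 blocks
shared memory: no limit (kernel uses none)
warps: 10 blocks
blocks: 16 blocks

Answer: 4 blocks, 12 active warps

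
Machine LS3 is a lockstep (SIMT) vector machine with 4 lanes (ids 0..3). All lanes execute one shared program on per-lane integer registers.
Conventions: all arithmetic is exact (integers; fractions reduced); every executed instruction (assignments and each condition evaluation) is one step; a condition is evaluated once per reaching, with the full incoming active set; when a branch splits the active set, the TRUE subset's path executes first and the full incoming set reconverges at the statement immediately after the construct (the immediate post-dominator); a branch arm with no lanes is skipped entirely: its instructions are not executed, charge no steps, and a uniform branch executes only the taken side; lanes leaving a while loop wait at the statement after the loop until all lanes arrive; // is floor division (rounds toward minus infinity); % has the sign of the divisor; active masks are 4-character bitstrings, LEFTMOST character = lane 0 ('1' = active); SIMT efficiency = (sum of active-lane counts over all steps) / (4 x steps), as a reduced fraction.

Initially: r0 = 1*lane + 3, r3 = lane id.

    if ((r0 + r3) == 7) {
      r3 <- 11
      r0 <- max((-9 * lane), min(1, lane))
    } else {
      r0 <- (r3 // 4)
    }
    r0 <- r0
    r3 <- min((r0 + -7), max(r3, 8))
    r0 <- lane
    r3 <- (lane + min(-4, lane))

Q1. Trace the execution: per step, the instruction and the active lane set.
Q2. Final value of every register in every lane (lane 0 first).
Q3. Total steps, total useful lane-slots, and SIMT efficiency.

step 0: eval ((r0 + r3) == 7)        1111
step 1: r3 <- 11                     0010
step 2: r0 <- max((-9 * lane), min(1, lane)) 0010
step 3: r0 <- (r3 // 4)              1101
step 4: r0 <- r0                     1111
step 5: r3 <- min((r0 + -7), max(r3, 8)) 1111
step 6: r0 <- lane                   1111
step 7: r3 <- (lane + min(-4, lane)) 1111

Answer: 8 steps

r0: 0,1,2,3
r3: -4,-3,-2,-1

steps = 8; useful = 25; efficiency = 25/32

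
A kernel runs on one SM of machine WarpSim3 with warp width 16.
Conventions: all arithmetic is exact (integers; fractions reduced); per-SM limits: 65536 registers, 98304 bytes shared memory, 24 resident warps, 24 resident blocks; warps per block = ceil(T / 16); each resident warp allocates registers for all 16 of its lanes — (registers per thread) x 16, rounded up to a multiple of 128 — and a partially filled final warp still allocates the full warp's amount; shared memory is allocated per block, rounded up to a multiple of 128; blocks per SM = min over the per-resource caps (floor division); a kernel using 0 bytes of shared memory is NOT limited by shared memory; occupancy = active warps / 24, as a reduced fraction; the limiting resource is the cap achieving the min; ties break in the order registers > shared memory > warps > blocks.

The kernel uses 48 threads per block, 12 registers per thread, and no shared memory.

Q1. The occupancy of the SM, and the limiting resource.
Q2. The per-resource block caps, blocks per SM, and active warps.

Answer: occupancy 1, limited by warps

registers: 85 blocks
shared memory: no limit (kernel uses none)
warps: 8 blocks
blocks: 24 blocks

Answer: 8 blocks, 24 active warps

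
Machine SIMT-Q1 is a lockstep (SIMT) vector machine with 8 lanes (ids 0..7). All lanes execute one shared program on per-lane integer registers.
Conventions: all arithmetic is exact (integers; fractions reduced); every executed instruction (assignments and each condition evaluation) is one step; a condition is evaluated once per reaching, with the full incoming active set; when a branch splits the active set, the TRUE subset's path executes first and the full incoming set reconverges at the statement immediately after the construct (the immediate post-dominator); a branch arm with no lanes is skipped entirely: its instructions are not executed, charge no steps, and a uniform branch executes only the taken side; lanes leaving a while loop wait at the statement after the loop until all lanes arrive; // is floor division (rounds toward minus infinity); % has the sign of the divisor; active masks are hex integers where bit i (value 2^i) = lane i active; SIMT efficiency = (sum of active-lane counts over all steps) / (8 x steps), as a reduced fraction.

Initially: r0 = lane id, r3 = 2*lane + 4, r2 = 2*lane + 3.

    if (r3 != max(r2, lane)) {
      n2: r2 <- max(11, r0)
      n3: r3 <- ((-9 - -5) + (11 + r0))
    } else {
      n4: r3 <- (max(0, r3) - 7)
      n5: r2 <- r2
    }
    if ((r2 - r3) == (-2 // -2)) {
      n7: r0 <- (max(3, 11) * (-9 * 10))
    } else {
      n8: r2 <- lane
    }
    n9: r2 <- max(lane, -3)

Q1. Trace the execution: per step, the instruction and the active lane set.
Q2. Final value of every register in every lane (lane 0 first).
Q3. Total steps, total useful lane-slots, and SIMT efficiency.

step 0: eval (r3 != max(r2, lane))   0xff
step 1: r2 <- max(11, r0)            0xff
step 2: r3 <- ((-9 - -5) + (11 + r0)) 0xff
step 3: eval ((r2 - r3) == (-2 // -2)) 0xff
step 4: r0 <- (max(3, 11) * (-9 * 10)) 0x08
step 5: r2 <- lane                   0xf7
step 6: r2 <- max(lane, -3)          0xff

Answer: 7 steps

r0: 0,1,2,-990,4,5,6,7
r3: 7,8,9,10,11,12,13,14
r2: 0,1,2,3,4,5,6,7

steps = 7; useful = 48; efficiency = 48/56 = 6/7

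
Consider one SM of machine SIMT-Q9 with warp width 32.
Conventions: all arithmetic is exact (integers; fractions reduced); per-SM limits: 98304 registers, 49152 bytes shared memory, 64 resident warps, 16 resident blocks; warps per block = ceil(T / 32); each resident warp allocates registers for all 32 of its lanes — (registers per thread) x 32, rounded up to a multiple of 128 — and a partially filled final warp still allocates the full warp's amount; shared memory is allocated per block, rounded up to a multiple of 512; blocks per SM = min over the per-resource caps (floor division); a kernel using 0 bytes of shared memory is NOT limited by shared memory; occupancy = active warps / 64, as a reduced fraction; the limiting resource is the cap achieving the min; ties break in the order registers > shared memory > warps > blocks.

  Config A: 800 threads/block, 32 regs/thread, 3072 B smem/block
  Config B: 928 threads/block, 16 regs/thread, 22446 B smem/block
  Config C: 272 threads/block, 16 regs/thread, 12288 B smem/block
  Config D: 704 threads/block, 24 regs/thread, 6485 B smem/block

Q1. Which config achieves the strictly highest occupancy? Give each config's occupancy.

occupancies: A 25/32, B 29/32, C 9/16, D 11/16

Answer: B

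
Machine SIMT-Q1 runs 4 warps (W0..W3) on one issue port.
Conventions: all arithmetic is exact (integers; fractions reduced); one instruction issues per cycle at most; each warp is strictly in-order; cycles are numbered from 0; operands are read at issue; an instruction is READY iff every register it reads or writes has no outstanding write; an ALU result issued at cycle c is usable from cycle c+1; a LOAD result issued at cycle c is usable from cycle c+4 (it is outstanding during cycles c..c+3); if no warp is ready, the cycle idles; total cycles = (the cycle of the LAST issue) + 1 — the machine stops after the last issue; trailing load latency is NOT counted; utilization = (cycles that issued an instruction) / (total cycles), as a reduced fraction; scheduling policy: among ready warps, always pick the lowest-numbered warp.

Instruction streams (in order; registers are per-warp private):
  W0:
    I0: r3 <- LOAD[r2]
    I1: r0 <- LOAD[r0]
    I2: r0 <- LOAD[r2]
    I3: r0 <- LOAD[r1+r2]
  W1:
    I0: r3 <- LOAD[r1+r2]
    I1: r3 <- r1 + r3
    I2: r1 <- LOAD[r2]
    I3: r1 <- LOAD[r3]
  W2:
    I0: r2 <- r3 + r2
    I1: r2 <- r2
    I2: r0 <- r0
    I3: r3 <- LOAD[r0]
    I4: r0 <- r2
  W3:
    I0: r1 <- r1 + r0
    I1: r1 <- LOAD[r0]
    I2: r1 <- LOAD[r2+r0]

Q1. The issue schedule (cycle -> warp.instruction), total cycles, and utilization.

cycle 0: W0.I0
cycle 1: W0.I1
cycle 2: W1.I0
cycle 3: W2.I0
cycle 4: W2.I1
cycle 5: W0.I2
cycle 6: W1.I1
cycle 7: W1.I2
cycle 8: W2.I2
cycle 9: W0.I3
cycle 10: W2.I3
cycle 11: W1.I3
cycle 12: W2.I4
cycle 13: W3.I0
cycle 14: W3.I1
cycle 15: idle
cycle 16: idle
cycle 17: idle
cycle 18: W3.I2

Answer: 19 cycles, utilization 16/19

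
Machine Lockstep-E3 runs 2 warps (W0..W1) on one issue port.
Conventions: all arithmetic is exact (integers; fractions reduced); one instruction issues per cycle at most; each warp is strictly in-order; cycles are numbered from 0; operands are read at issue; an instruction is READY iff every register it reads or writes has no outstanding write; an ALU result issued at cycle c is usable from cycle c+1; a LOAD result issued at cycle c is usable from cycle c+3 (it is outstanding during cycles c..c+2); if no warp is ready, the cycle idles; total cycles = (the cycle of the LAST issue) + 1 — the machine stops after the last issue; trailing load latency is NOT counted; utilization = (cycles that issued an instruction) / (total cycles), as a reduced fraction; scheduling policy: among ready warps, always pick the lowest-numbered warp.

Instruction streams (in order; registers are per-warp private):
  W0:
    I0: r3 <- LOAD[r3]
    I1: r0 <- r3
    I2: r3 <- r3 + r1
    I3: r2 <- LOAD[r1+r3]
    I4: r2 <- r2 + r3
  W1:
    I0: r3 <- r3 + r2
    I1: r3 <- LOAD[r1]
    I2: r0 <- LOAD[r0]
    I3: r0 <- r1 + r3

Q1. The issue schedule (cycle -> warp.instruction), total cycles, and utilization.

cycle 0: W0.I0
cycle 1: W1.I0
cycle 2: W1.I1
cycle 3: W0.I1
cycle 4: W0.I2
cycle 5: W0.I3
cycle 6: W1.I2
cycle 7: idle
cycle 8: W0.I4
cycle 9: W1.I3

Answer: 10 cycles, utilization 9/10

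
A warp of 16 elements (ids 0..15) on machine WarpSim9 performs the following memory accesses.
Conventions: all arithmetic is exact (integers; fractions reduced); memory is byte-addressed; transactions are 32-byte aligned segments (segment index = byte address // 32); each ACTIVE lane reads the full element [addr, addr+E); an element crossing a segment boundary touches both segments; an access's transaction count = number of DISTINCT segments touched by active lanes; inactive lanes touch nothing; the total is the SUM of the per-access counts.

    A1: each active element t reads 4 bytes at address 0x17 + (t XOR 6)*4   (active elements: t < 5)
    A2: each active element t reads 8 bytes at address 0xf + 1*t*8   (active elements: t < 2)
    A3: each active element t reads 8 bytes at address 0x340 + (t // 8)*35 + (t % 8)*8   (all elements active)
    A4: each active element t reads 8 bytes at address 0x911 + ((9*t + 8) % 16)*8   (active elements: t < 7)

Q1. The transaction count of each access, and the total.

A1: 2 transactions
A2: 1 transaction
A3: 4 transactions
A4: 5 transactions

Answer: 2,1,4,5; total 12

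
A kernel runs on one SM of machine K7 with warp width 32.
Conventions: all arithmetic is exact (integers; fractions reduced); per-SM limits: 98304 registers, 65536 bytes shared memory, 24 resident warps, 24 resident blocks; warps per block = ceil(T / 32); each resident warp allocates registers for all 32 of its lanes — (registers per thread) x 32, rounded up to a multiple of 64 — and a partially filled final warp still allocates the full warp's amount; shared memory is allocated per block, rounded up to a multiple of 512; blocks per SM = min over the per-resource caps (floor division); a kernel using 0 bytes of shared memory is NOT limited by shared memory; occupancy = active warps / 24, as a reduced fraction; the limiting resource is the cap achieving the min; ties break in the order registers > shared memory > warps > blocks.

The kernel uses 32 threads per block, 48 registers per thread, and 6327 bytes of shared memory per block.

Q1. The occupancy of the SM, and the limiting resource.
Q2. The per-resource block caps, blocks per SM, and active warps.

Answer: occupancy 3/8, limited by shared memory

registers: 64 blocks
shared memory: 9 blocks
warps: 24 blocks
blocks: 24 blocks

Answer: 9 blocks, 9 active warps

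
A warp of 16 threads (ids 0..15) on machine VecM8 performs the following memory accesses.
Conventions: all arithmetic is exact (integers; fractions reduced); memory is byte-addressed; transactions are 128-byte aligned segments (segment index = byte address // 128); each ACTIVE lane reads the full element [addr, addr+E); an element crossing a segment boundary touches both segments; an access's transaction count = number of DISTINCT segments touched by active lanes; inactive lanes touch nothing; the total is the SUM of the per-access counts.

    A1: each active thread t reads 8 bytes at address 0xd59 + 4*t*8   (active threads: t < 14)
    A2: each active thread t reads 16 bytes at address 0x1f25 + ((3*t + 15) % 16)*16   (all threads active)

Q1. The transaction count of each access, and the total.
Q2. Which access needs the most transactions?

A1: 5 transactions
A2: 3 transactions

Answer: 5,3; total 8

Answer: A1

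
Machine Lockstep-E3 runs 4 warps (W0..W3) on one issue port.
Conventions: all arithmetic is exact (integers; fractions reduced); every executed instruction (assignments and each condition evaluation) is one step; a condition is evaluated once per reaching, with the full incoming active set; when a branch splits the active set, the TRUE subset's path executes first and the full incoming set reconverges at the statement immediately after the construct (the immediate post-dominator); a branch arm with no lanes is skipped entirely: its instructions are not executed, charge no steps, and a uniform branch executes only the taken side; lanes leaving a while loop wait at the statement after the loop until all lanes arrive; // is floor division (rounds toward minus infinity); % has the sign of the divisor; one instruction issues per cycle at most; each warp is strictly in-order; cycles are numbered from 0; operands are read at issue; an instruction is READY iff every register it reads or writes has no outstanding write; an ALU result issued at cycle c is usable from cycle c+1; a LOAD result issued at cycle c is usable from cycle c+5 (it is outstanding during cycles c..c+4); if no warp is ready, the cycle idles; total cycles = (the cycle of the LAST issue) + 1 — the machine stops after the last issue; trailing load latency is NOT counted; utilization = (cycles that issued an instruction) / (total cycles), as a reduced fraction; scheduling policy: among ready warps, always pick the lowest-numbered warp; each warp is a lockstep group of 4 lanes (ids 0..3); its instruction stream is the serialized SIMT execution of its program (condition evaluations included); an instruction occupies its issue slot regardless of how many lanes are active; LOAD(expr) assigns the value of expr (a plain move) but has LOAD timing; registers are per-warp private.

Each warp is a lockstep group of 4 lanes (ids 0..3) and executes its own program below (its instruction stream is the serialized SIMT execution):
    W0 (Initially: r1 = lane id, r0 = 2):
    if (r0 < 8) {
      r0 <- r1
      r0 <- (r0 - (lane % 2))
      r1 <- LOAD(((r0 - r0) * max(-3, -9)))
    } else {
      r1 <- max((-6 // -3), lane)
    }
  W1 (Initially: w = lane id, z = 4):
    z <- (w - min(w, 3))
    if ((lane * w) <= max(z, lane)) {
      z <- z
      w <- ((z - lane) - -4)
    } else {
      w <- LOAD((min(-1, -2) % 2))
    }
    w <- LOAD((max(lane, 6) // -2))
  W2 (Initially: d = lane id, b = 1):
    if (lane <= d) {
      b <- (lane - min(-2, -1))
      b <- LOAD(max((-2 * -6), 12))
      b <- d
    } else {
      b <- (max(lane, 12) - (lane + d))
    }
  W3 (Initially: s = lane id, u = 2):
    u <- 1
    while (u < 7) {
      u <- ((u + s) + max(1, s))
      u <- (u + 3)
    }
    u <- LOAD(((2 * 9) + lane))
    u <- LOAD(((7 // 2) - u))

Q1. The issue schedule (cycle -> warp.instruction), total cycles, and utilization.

cycle 0: W0.I0
cycle 1: W0.I1
cycle 2: W0.I2
cycle 3: W0.I3
cycle 4: W1.I0
cycle 5: W1.I1
cycle 6: W1.I2
cycle 7: W1.I3
cycle 8: W1.I4
cycle 9: W2.I0
cycle 10: W2.I1
cycle 11: W2.I2
cycle 12: W3.I0
cycle 13: W1.I5
cycle 14: W3.I1
cycle 15: W3.I2
cycle 16: W2.I3
cycle 17: W3.I3
cycle 18: W3.I4
cycle 19: W3.I5
cycle 20: W3.I6
cycle 21: W3.I7
cycle 22: W3.I8
cycle 23: idle
cycle 24: idle
cycle 25: idle
cycle 26: idle
cycle 27: W3.I9

Answer: 28 cycles, utilization 6/7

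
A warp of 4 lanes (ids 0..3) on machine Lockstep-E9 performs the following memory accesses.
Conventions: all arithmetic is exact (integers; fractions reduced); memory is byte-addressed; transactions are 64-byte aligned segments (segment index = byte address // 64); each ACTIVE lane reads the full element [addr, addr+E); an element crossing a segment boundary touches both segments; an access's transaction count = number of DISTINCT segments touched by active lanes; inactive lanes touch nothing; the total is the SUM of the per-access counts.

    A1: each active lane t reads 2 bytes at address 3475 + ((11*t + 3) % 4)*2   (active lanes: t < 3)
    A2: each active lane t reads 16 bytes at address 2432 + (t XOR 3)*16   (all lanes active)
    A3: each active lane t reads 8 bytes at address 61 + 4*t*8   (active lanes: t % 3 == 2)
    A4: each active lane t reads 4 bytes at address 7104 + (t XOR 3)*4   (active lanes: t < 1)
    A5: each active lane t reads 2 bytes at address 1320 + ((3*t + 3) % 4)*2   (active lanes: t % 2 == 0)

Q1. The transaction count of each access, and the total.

A1: 1 transaction
A2: 1 transaction
A3: 2 transactions
A4: 1 transaction
A5: 1 transaction

Answer: 1,1,2,1,1; total 6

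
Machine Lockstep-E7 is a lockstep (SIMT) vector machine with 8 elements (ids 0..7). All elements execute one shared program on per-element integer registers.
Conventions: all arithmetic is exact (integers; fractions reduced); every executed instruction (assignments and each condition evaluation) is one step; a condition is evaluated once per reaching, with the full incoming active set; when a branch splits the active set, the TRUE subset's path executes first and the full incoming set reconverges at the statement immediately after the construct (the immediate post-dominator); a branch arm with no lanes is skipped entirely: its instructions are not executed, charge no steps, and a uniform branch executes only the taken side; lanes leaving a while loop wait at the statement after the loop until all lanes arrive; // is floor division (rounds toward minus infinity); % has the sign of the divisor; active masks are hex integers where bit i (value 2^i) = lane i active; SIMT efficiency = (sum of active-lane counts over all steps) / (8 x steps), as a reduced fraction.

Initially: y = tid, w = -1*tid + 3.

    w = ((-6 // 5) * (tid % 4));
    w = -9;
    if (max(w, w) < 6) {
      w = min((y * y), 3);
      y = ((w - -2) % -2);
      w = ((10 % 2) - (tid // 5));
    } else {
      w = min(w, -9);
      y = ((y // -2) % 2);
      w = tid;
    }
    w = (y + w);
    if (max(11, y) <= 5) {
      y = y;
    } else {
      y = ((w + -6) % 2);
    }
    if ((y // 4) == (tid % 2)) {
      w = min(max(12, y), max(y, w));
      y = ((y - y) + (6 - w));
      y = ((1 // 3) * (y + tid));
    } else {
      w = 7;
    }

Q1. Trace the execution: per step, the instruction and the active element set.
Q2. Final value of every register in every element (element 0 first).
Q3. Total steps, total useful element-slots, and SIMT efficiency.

step 0: w <- ((-6 // 5) * (tid % 4)) 0xff
step 1: w <- -9                      0xff
step 2: eval (max(w, w) < 6)         0xff
step 3: w <- min((y * y), 3)         0xff
step 4: y <- ((w - -2) % -2)         0xff
step 5: w <- ((10 % 2) - (tid // 5)) 0xff
step 6: w <- (y + w)                 0xff
step 7: eval (max(11, y) <= 5)       0xff
step 8: y <- ((w + -6) % 2)          0xff
step 9: eval ((y // 4) == (tid % 2)) 0xff
step 10: w <- min(max(12, y), max(y, w)) 0x55
step 11: y <- ((y - y) + (6 - w))     0x55
step 12: y <- ((1 // 3) * (y + tid))  0x55
step 13: w <- 7                       0xaa

Answer: 14 steps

y: 0,1,0,1,0,0,0,0
w: 0,7,1,7,1,7,0,7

steps = 14; useful = 96; efficiency = 96/112 = 6/7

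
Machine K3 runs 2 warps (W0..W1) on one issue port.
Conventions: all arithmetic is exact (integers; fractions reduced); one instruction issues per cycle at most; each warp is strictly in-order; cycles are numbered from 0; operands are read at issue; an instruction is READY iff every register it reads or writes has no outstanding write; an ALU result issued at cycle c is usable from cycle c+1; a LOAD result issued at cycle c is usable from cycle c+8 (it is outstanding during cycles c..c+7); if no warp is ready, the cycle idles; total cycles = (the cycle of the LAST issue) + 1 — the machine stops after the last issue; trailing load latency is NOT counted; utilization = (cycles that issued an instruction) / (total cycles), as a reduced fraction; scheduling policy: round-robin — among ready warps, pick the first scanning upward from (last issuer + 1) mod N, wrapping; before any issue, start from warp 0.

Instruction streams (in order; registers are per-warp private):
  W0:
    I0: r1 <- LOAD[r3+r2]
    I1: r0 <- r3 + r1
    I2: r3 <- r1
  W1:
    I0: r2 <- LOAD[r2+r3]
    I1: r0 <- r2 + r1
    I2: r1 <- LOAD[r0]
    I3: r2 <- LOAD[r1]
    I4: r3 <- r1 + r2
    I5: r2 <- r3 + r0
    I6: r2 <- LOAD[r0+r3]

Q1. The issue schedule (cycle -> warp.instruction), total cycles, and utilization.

cycle 0: W0.I0
cycle 1: W1.I0
cycle 2: idle
cycle 3: idle
cycle 4: idle
cycle 5: idle
cycle 6: idle
cycle 7: idle
cycle 8: W0.I1
cycle 9: W1.I1
cycle 10: W0.I2
cycle 11: W1.I2
cycle 12: idle
cycle 13: idle
cycle 14: idle
cycle 15: idle
cycle 16: idle
cycle 17: idle
cycle 18: idle
cycle 19: W1.I3
cycle 20: idle
cycle 21: idle
cycle 22: idle
cycle 23: idle
cycle 24: idle
cycle 25: idle
cycle 26: idle
cycle 27: W1.I4
cycle 28: W1.I5
cycle 29: W1.I6

Answer: 30 cycles, utilization 1/3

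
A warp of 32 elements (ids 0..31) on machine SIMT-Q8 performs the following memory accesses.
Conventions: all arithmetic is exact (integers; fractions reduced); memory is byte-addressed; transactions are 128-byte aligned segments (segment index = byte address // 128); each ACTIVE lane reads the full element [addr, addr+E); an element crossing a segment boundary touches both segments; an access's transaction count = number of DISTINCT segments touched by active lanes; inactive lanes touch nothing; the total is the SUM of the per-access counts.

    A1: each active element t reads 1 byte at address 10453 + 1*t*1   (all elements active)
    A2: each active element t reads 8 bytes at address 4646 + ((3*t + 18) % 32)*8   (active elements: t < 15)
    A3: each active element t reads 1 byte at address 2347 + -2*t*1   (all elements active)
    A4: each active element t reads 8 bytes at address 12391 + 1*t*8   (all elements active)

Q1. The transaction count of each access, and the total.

A1: 1 transaction
A2: 3 transactions
A3: 2 transactions
A4: 3 transactions

Answer: 1,3,2,3; total 9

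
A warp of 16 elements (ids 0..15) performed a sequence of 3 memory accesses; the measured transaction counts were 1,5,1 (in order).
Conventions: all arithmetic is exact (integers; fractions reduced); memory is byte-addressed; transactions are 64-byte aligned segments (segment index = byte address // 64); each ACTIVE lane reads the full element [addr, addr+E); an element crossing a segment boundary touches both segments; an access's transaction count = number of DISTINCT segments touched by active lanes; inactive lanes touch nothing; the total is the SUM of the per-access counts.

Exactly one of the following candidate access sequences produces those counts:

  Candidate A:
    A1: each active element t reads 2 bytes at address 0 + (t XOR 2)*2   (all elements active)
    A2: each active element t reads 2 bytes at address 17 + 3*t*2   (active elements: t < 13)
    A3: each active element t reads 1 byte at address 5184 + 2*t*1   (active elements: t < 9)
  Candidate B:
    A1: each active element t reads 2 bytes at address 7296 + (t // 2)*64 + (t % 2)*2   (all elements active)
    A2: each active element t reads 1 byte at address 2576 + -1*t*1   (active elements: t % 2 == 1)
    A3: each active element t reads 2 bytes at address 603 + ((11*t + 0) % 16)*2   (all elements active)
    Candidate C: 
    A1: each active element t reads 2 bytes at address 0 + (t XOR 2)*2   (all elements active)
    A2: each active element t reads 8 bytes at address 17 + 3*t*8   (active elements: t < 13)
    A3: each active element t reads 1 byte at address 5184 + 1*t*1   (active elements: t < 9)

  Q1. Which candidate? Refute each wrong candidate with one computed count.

A: A2 gives 2 transactions, not 5
B: A1 gives 8 transactions, not 1
C: all counts match (1,5,1)

Answer: C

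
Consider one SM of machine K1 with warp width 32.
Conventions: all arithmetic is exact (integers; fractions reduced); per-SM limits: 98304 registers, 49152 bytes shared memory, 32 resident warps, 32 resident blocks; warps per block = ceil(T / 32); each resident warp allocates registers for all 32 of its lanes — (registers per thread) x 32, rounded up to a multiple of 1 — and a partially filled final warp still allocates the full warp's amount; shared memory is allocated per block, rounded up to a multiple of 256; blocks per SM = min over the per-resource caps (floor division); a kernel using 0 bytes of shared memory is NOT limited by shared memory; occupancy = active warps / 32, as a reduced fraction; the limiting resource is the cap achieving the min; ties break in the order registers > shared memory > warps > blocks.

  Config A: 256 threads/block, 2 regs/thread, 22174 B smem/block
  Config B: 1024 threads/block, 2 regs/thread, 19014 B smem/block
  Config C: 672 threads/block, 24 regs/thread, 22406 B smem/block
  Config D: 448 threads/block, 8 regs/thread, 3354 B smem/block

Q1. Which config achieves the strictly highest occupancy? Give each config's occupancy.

occupancies: A 1/2, B 1, C 21/32, D 7/8

Answer: B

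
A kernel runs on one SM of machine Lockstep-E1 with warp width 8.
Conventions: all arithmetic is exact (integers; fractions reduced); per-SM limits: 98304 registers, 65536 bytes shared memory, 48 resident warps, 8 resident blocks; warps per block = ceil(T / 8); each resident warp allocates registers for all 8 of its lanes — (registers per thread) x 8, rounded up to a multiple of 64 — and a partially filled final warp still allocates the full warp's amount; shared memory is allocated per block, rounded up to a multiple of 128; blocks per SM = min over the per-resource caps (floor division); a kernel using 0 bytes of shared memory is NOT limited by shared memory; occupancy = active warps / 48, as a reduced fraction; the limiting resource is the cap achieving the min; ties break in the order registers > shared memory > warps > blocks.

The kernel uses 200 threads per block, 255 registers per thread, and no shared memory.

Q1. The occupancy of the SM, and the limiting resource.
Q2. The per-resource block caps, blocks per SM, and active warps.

Answer: occupancy 25/48, limited by registers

registers: 1 block
shared memory: no limit (kernel uses none)
warps: 1 block
blocks: 8 blocks

Answer: 1 block, 25 active warps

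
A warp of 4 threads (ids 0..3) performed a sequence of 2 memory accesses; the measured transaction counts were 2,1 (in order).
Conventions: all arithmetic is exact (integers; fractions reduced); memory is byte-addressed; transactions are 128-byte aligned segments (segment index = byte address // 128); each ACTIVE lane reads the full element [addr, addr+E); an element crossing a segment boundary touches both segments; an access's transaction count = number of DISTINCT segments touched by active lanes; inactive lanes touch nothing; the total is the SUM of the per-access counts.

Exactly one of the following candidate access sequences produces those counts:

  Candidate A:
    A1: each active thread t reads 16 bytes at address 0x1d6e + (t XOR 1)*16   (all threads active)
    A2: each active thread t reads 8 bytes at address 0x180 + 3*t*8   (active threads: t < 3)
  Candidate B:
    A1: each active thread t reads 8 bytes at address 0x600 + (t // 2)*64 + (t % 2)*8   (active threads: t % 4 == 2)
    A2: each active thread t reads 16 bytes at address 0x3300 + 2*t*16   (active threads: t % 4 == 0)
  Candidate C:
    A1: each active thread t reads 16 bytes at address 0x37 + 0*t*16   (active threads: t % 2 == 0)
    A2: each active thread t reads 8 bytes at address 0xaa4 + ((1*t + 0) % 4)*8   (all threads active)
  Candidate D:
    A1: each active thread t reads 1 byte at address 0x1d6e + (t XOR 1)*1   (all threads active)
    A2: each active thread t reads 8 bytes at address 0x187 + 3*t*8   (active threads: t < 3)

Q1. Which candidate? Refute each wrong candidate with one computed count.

B: A1 gives 1 transaction, not 2
C: A1 gives 1 transaction, not 2
D: A1 gives 1 transaction, not 2
A: all counts match (2,1)

Answer: A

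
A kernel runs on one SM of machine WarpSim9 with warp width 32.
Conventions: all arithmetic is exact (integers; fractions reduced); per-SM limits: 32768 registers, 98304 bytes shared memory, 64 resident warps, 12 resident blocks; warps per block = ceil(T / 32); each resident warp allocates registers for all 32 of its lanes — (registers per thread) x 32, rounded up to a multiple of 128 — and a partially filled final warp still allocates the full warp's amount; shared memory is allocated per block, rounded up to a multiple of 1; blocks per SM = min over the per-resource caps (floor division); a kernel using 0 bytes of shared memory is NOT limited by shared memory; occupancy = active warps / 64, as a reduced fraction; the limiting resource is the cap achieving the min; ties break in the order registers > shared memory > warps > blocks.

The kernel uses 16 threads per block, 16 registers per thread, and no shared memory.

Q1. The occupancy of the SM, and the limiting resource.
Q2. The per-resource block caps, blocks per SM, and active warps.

Answer: occupancy 3/16, limited by blocks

registers: 64 blocks
shared memory: no limit (kernel uses none)
warps: 64 blocks
blocks: 12 blocks

Answer: 12 blocks, 12 active warps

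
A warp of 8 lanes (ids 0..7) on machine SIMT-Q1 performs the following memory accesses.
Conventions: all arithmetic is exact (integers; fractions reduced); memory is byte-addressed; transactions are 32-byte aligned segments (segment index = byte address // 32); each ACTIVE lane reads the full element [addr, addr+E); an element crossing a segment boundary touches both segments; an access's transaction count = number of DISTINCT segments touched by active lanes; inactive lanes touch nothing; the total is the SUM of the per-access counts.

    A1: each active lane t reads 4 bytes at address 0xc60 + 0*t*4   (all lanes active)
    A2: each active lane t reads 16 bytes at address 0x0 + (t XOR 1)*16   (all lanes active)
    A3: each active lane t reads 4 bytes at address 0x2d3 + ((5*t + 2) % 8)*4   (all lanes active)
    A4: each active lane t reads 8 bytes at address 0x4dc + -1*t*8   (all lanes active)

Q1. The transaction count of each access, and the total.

A1: 1 transaction
A2: 4 transactions
A3: 2 transactions
A4: 3 transactions

Answer: 1,4,2,3; total 10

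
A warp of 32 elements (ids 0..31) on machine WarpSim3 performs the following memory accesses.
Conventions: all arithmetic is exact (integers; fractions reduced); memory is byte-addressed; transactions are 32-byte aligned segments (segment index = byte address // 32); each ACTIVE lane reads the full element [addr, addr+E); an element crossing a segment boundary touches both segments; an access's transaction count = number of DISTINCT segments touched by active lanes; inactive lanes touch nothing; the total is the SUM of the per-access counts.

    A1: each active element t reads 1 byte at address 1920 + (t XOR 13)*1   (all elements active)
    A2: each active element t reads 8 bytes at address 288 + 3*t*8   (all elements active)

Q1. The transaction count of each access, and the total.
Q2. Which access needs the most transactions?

A1: 1 transaction
A2: 24 transactions

Answer: 1,24; total 25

Answer: A2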